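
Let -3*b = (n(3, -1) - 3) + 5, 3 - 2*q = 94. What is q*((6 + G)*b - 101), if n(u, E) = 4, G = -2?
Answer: 9919/2 ≈ 4959.5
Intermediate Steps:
q = -91/2 (q = 3/2 - ½*94 = 3/2 - 47 = -91/2 ≈ -45.500)
b = -2 (b = -((4 - 3) + 5)/3 = -(1 + 5)/3 = -⅓*6 = -2)
q*((6 + G)*b - 101) = -91*((6 - 2)*(-2) - 101)/2 = -91*(4*(-2) - 101)/2 = -91*(-8 - 101)/2 = -91/2*(-109) = 9919/2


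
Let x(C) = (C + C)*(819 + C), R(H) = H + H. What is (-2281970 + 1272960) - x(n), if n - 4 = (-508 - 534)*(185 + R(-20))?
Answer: -45407488934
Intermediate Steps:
R(H) = 2*H
n = -151086 (n = 4 + (-508 - 534)*(185 + 2*(-20)) = 4 - 1042*(185 - 40) = 4 - 1042*145 = 4 - 151090 = -151086)
x(C) = 2*C*(819 + C) (x(C) = (2*C)*(819 + C) = 2*C*(819 + C))
(-2281970 + 1272960) - x(n) = (-2281970 + 1272960) - 2*(-151086)*(819 - 151086) = -1009010 - 2*(-151086)*(-150267) = -1009010 - 1*45406479924 = -1009010 - 45406479924 = -45407488934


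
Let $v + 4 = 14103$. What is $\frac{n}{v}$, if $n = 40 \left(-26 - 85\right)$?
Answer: $- \frac{4440}{14099} \approx -0.31492$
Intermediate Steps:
$n = -4440$ ($n = 40 \left(-111\right) = -4440$)
$v = 14099$ ($v = -4 + 14103 = 14099$)
$\frac{n}{v} = - \frac{4440}{14099}$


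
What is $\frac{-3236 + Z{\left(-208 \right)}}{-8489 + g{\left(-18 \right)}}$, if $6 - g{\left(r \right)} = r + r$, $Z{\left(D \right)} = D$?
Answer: $\frac{3444}{8447} \approx 0.40772$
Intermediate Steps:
$g{\left(r \right)} = 6 - 2 r$ ($g{\left(r \right)} = 6 - \left(r + r\right) = 6 - 2 r$)
$\frac{-3236 + Z{\left(-208 \right)}}{-8489 + g{\left(-18 \right)}} = \frac{-3236 - 208}{-8489 + \left(6 - -36\right)} = - \frac{3444}{-8489 + \left(6 + 36\right)} = - \frac{3444}{-8489 + 42} = - \frac{3444}{-8447} = \left(-3444\right) \left(- \frac{1}{8447}\right) = \frac{3444}{8447}$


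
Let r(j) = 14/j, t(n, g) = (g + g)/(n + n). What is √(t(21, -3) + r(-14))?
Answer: 2*I*√14/7 ≈ 1.069*I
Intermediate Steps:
t(n, g) = g/n (t(n, g) = (2*g)/((2*n)) = (2*g)*(1/(2*n)) = g/n)
√(t(21, -3) + r(-14)) = √(-3/21 + 14/(-14)) = √(-3*1/21 + 14*(-1/14)) = √(-⅐ - 1) = √(-8/7) = 2*I*√14/7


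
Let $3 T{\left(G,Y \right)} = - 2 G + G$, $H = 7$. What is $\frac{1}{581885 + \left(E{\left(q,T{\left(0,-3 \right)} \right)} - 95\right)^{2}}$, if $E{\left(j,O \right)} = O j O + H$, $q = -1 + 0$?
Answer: $\frac{1}{589629} \approx 1.696 \cdot 10^{-6}$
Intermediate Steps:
$q = -1$
$T{\left(G,Y \right)} = - \frac{G}{3}$ ($T{\left(G,Y \right)} = \frac{- 2 G + G}{3} = \frac{\left(-1\right) G}{3} = - \frac{G}{3}$)
$E{\left(j,O \right)} = 7 + j O^{2}$ ($E{\left(j,O \right)} = O j O + 7 = j O^{2} + 7 = 7 + j O^{2}$)
$\frac{1}{581885 + \left(E{\left(q,T{\left(0,-3 \right)} \right)} - 95\right)^{2}} = \frac{1}{581885 + \left(\left(7 - \left(\left(- \frac{1}{3}\right) 0\right)^{2}\right) - 95\right)^{2}} = \frac{1}{581885 + \left(\left(7 - 0^{2}\right) - 95\right)^{2}} = \frac{1}{581885 + \left(\left(7 - 0\right) - 95\right)^{2}} = \frac{1}{581885 + \left(\left(7 + 0\right) - 95\right)^{2}} = \frac{1}{581885 + \left(7 - 95\right)^{2}} = \frac{1}{581885 + \left(-88\right)^{2}} = \frac{1}{581885 + 7744} = \frac{1}{589629}$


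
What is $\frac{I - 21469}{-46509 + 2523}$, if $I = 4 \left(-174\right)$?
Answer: $\frac{22165}{43986} \approx 0.50391$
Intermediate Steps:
$I = -696$
$\frac{I - 21469}{-46509 + 2523} = \frac{-696 - 21469}{-46509 + 2523} = - \frac{22165}{-43986} = \left(-22165\right) \left(- \frac{1}{43986}\right) = \frac{22165}{43986}$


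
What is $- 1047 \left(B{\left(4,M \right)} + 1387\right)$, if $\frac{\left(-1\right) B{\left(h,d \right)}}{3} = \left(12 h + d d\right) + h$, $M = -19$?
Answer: $-154956$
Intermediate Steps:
$B{\left(h,d \right)} = - 39 h - 3 d^{2}$ ($B{\left(h,d \right)} = - 3 \left(\left(12 h + d d\right) + h\right) = - 3 \left(\left(12 h + d^{2}\right) + h\right) = - 3 \left(\left(d^{2} + 12 h\right) + h\right) = - 3 \left(d^{2} + 13 h\right) = - 39 h - 3 d^{2}$)
$- 1047 \left(B{\left(4,M \right)} + 1387\right) = - 1047 \left(\left(\left(-39\right) 4 - 3 \left(-19\right)^{2}\right) + 1387\right) = - 1047 \left(\left(-156 - 1083\right) + 1387\right) = - 1047 \left(-1239 + 1387\right) = \left(-1047\right) 148 = -154956$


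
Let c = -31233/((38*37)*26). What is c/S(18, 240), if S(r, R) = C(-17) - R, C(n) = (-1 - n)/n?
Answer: 530961/149733376 ≈ 0.0035460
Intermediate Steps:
C(n) = (-1 - n)/n
c = -31233/36556 (c = -31233/(1406*26) = -31233/36556 ≈ -0.85439)
S(r, R) = -16/17 - R (S(r, R) = (-1 - 1*(-17))/(-17) - R = -(-1 + 17)/17 - R = -1/17*16 - R = -16/17 - R)
c/S(18, 240) = -31233/(36556*(-16/17 - 1*240)) = -31233/(36556*(-16/17 - 240)) = -31233/(36556*(-4096/17)) = -31233/36556*(-17/4096) = 530961/149733376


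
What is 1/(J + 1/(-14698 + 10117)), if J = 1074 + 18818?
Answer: 4581/91125251 ≈ 5.0271e-5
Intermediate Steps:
J = 19892
1/(J + 1/(-14698 + 10117)) = 1/(19892 + 1/(-14698 + 10117)) = 1/(19892 + 1/(-4581)) = 1/(19892 - 1/4581) = 1/(91125251/4581) = 4581/91125251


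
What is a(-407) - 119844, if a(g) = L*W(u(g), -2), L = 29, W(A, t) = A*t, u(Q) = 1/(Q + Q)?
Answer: -48776479/407 ≈ -1.1984e+5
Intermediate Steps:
u(Q) = 1/(2*Q)
a(g) = -29/g (a(g) = 29*((1/(2*g))*(-2)) = 29*(-1/g) = -29/g)
a(-407) - 119844 = -29/(-407) - 119844 = -29*(-1/407) - 119844 = 29/407 - 119844 = -48776479/407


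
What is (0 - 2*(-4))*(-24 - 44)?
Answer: -544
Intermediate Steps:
(0 - 2*(-4))*(-24 - 44) = (0 + 8)*(-68) = 8*(-68) = -544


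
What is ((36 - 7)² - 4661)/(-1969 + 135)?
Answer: 1910/917 ≈ 2.0829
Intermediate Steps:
((36 - 7)² - 4661)/(-1969 + 135) = (29² - 4661)/(-1834) = (841 - 4661)*(-1/1834) = -3820*(-1/1834) = 1910/917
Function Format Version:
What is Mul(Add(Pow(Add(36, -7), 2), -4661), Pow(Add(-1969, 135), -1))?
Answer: Rational(1910, 917) ≈ 2.0829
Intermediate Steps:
Mul(Add(Pow(Add(36, -7), 2), -4661), Pow(Add(-1969, 135), -1)) = Mul(Add(Pow(29, 2), -4661), Pow(-1834, -1)) = Mul(Add(841, -4661), Rational(-1, 1834)) = Mul(-3820, Rational(-1, 1834)) = Rational(1910, 917)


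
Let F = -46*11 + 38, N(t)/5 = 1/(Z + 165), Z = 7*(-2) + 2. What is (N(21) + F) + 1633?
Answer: 178250/153 ≈ 1165.0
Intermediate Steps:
Z = -12 (Z = -14 + 2 = -12)
N(t) = 5/153 (N(t) = 5/(-12 + 165) = 5/153)
F = -468 (F = -506 + 38 = -468)
(N(21) + F) + 1633 = (5/153 - 468) + 1633 = -71599/153 + 1633 = 178250/153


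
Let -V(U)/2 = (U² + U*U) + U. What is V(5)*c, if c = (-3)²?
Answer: -990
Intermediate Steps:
V(U) = -4*U² - 2*U (V(U) = -2*((U² + U*U) + U) = -2*((U² + U²) + U) = -2*(2*U² + U) = -2*(U + 2*U²) = -4*U² - 2*U)
c = 9
V(5)*c = -2*5*(1 + 2*5)*9 = -2*5*(1 + 10)*9 = -2*5*11*9 = -110*9 = -990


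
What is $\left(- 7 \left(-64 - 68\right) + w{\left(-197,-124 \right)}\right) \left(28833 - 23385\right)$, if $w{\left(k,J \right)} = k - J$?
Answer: $4636248$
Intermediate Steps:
$\left(- 7 \left(-64 - 68\right) + w{\left(-197,-124 \right)}\right) \left(28833 - 23385\right) = \left(- 7 \left(-64 - 68\right) - 73\right) \left(28833 - 23385\right) = \left(\left(-7\right) \left(-132\right) + \left(-197 + 124\right)\right) 5448 = \left(924 - 73\right) 5448 = 851 \cdot 5448 = 4636248$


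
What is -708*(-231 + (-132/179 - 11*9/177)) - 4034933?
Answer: -692813575/179 ≈ -3.8705e+6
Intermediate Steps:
-708*(-231 + (-132/179 - 11*9/177)) - 4034933 = -708*(-231 + (-132*1/179 - 99*1/177)) - 4034933 = -708*(-231 + (-132/179 - 33/59)) - 4034933 = -708*(-231 - 13695/10561) - 4034933 = -708*(-2453286/10561) - 4034933 = 29439432/179 - 4034933 = -692813575/179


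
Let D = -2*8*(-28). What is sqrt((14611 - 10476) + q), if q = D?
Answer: sqrt(4583) ≈ 67.698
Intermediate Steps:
D = 448 (D = -16*(-28) = 448)
q = 448
sqrt((14611 - 10476) + q) = sqrt((14611 - 10476) + 448) = sqrt(4135 + 448) = sqrt(4583)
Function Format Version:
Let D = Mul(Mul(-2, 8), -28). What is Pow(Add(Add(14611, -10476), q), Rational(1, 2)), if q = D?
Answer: Pow(4583, Rational(1, 2)) ≈ 67.698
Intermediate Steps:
D = 448 (D = Mul(-16, -28) = 448)
q = 448
Pow(Add(Add(14611, -10476), q), Rational(1, 2)) = Pow(Add(Add(14611, -10476), 448), Rational(1, 2)) = Pow(Add(4135, 448), Rational(1, 2)) = Pow(4583, Rational(1, 2))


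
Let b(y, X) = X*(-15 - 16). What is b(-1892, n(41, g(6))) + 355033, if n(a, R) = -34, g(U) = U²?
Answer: 356087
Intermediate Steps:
b(y, X) = -31*X (b(y, X) = X*(-31) = -31*X)
b(-1892, n(41, g(6))) + 355033 = -31*(-34) + 355033 = 1054 + 355033 = 356087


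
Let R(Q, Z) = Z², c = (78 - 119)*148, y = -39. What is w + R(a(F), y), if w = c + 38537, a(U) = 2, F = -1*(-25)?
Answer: 33990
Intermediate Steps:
F = 25
c = -6068 (c = -41*148 = -6068)
w = 32469 (w = -6068 + 38537 = 32469)
w + R(a(F), y) = 32469 + (-39)² = 32469 + 1521 = 33990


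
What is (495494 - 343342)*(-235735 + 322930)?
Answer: 13266893640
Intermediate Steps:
(495494 - 343342)*(-235735 + 322930) = 152152*87195 = 13266893640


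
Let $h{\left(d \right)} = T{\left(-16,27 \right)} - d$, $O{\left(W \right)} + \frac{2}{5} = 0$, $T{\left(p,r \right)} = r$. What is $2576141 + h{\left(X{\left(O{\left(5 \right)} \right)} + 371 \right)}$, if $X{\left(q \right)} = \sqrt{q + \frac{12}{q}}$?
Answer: $2575797 - \frac{2 i \sqrt{190}}{5} \approx 2.5758 \cdot 10^{6} - 5.5136 i$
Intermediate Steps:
$O{\left(W \right)} = - \frac{2}{5}$ ($O{\left(W \right)} = - \frac{2}{5} + 0 = - \frac{2}{5}$)
$h{\left(d \right)} = 27 - d$
$2576141 + h{\left(X{\left(O{\left(5 \right)} \right)} + 371 \right)} = 2576141 - \left(344 + \sqrt{- \frac{2}{5} + \frac{12}{- \frac{2}{5}}}\right) = 2576141 - \left(344 + \sqrt{- \frac{2}{5} + 12 \left(- \frac{5}{2}\right)}\right) = 2576141 - \left(344 + \sqrt{- \frac{2}{5} - 30}\right) = 2576141 - \left(344 + \sqrt{- \frac{152}{5}}\right) = 2576141 - \left(344 + \frac{2 i \sqrt{190}}{5}\right) = 2575797 - \frac{2 i \sqrt{190}}{5}$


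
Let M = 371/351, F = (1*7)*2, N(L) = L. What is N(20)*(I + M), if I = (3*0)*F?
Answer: 7420/351 ≈ 21.140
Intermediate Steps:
F = 14 (F = 7*2 = 14)
M = 371/351 (M = 371*(1/351) = 371/351 ≈ 1.0570)
I = 0 (I = (3*0)*14 = 0*14 = 0)
N(20)*(I + M) = 20*(0 + 371/351) = 20*(371/351) = 7420/351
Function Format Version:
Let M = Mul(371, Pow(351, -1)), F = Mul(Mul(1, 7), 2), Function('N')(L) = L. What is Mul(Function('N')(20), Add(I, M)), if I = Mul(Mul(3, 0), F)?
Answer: Rational(7420, 351) ≈ 21.140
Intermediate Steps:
F = 14 (F = Mul(7, 2) = 14)
M = Rational(371, 351) (M = Mul(371, Rational(1, 351)) = Rational(371, 351) ≈ 1.0570)
I = 0 (I = Mul(Mul(3, 0), 14) = Mul(0, 14) = 0)
Mul(Function('N')(20), Add(I, M)) = Mul(20, Add(0, Rational(371, 351))) = Mul(20, Rational(371, 351)) = Rational(7420, 351)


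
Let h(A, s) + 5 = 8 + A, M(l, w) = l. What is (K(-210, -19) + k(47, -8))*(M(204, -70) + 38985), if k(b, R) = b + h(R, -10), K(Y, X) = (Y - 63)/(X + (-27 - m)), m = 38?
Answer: 7093209/4 ≈ 1.7733e+6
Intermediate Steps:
h(A, s) = 3 + A (h(A, s) = -5 + (8 + A) = 3 + A)
K(Y, X) = (-63 + Y)/(-65 + X) (K(Y, X) = (Y - 63)/(X + (-27 - 1*38)) = (-63 + Y)/(X + (-27 - 38)) = (-63 + Y)/(X - 65) = (-63 + Y)/(-65 + X))
k(b, R) = 3 + R + b (k(b, R) = b + (3 + R) = 3 + R + b)
(K(-210, -19) + k(47, -8))*(M(204, -70) + 38985) = ((63 - 1*(-210))/(65 - 1*(-19)) + (3 - 8 + 47))*(204 + 38985) = ((63 + 210)/(65 + 19) + 42)*39189 = (273/84 + 42)*39189 = ((1/84)*273 + 42)*39189 = (13/4 + 42)*39189 = (181/4)*39189 = 7093209/4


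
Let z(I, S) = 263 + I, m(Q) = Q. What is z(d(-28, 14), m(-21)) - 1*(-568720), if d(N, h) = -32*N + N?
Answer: 569851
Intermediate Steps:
d(N, h) = -31*N
z(d(-28, 14), m(-21)) - 1*(-568720) = (263 - 31*(-28)) - 1*(-568720) = (263 + 868) + 568720 = 1131 + 568720 = 569851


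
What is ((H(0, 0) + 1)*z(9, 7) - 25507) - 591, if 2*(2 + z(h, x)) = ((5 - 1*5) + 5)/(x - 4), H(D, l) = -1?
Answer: -26098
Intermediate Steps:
z(h, x) = -2 + 5/(2*(-4 + x)) (z(h, x) = -2 + (((5 - 1*5) + 5)/(x - 4))/2 = -2 + (((5 - 5) + 5)/(-4 + x))/2 = -2 + ((0 + 5)/(-4 + x))/2 = -2 + (5/(-4 + x))/2 = -2 + 5/(2*(-4 + x)))
((H(0, 0) + 1)*z(9, 7) - 25507) - 591 = ((-1 + 1)*((21 - 4*7)/(2*(-4 + 7))) - 25507) - 591 = (0*((1/2)*(21 - 28)/3) - 25507) - 591 = (0*((1/2)*(1/3)*(-7)) - 25507) - 591 = (0*(-7/6) - 25507) - 591 = (0 - 25507) - 591 = -25507 - 591 = -26098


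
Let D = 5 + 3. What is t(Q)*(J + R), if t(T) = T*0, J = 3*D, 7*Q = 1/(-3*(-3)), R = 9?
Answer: 0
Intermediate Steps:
D = 8
Q = 1/63 (Q = (1/(-3*(-3)))/7 = (1/9)/7 = (1*(⅑))/7 = (⅐)*(⅑) = 1/63 ≈ 0.015873)
J = 24 (J = 3*8 = 24)
t(T) = 0
t(Q)*(J + R) = 0*(24 + 9) = 0*33 = 0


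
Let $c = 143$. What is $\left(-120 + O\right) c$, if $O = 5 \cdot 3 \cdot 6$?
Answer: $-4290$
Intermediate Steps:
$O = 90$ ($O = 15 \cdot 6 = 90$)
$\left(-120 + O\right) c = \left(-120 + 90\right) 143 = \left(-30\right) 143 = -4290$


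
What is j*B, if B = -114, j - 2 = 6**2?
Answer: -4332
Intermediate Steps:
j = 38 (j = 2 + 6**2 = 2 + 36 = 38)
j*B = 38*(-114) = -4332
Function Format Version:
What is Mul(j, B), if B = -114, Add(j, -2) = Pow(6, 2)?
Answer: -4332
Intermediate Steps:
j = 38 (j = Add(2, Pow(6, 2)) = Add(2, 36) = 38)
Mul(j, B) = Mul(38, -114) = -4332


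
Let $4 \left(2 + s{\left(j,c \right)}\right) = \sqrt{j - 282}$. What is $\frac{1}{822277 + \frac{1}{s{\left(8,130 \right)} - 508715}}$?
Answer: $\frac{1702396161887019437}{1399841208804626231289185} + \frac{2 i \sqrt{274}}{1399841208804626231289185} \approx 1.2161 \cdot 10^{-6} + 2.365 \cdot 10^{-23} i$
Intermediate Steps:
$s{\left(j,c \right)} = -2 + \frac{\sqrt{-282 + j}}{4}$ ($s{\left(j,c \right)} = -2 + \frac{\sqrt{j - 282}}{4} = -2 + \frac{\sqrt{-282 + j}}{4}$)
$\frac{1}{822277 + \frac{1}{s{\left(8,130 \right)} - 508715}} = \frac{1}{822277 + \frac{1}{\left(-2 + \frac{\sqrt{-282 + 8}}{4}\right) - 508715}} = \frac{1}{822277 + \frac{1}{\left(-2 + \frac{\sqrt{-274}}{4}\right) - 508715}} = \frac{1}{822277 + \frac{1}{\left(-2 + \frac{i \sqrt{274}}{4}\right) - 508715}} = \frac{1}{822277 + \frac{1}{-508717 + \frac{i \sqrt{274}}{4}}}$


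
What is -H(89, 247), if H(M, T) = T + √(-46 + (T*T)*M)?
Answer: -247 - √5429755 ≈ -2577.2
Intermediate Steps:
H(M, T) = T + √(-46 + M*T²) (H(M, T) = T + √(-46 + T²*M) = T + √(-46 + M*T²))
-H(89, 247) = -(247 + √(-46 + 89*247²)) = -(247 + √(-46 + 89*61009)) = -(247 + √(-46 + 5429801)) = -(247 + √5429755) = -247 - √5429755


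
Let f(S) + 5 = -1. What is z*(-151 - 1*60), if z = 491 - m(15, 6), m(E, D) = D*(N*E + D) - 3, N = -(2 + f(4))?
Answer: -20678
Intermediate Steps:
f(S) = -6 (f(S) = -5 - 1 = -6)
N = 4 (N = -(2 - 6) = -1*(-4) = 4)
m(E, D) = -3 + D*(D + 4*E) (m(E, D) = D*(4*E + D) - 3 = D*(D + 4*E) - 3 = -3 + D*(D + 4*E))
z = 98 (z = 491 - (-3 + 6² + 4*6*15) = 491 - (-3 + 36 + 360) = 491 - 1*393 = 491 - 393 = 98)
z*(-151 - 1*60) = 98*(-151 - 1*60) = 98*(-151 - 60) = 98*(-211) = -20678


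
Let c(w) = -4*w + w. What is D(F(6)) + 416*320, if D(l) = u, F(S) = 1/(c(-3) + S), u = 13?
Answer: 133133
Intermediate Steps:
c(w) = -3*w
F(S) = 1/(9 + S) (F(S) = 1/(-3*(-3) + S) = 1/(9 + S))
D(l) = 13
D(F(6)) + 416*320 = 13 + 416*320 = 13 + 133120 = 133133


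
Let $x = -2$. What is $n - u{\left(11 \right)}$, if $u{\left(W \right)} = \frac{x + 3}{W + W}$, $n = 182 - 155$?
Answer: $\frac{593}{22} \approx 26.955$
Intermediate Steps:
$n = 27$ ($n = 182 - 155 = 27$)
$u{\left(W \right)} = \frac{1}{2 W}$ ($u{\left(W \right)} = \frac{-2 + 3}{W + W} = 1 \frac{1}{2 W} = \frac{1}{2 W}$)
$n - u{\left(11 \right)} = 27 - \frac{1}{2 \cdot 11} = 27 - \frac{1}{2} \cdot \frac{1}{11} = 27 - \frac{1}{22} = \frac{593}{22}$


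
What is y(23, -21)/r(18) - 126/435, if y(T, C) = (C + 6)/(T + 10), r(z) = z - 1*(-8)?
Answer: -12737/41470 ≈ -0.30714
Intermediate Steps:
r(z) = 8 + z (r(z) = z + 8 = 8 + z)
y(T, C) = (6 + C)/(10 + T)
y(23, -21)/r(18) - 126/435 = ((6 - 21)/(10 + 23))/(8 + 18) - 126/435 = (-15/33)/26 - 126*1/435 = ((1/33)*(-15))*(1/26) - 42/145 = -5/11*1/26 - 42/145 = -5/286 - 42/145 = -12737/41470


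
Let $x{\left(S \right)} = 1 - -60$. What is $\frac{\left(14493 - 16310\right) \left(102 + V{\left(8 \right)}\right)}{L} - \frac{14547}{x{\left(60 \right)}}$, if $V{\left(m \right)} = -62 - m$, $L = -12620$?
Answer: $- \frac{45009089}{192455} \approx -233.87$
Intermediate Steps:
$x{\left(S \right)} = 61$ ($x{\left(S \right)} = 1 + 60 = 61$)
$\frac{\left(14493 - 16310\right) \left(102 + V{\left(8 \right)}\right)}{L} - \frac{14547}{x{\left(60 \right)}} = \frac{\left(14493 - 16310\right) \left(102 - 70\right)}{-12620} - \frac{14547}{61} = - 1817 \left(102 - 70\right) \left(- \frac{1}{12620}\right) - \frac{14547}{61} = \left(-1817\right) 32 \left(- \frac{1}{12620}\right) - \frac{14547}{61} = \left(-58144\right) \left(- \frac{1}{12620}\right) - \frac{14547}{61} = \frac{14536}{3155} - \frac{14547}{61} = - \frac{45009089}{192455}$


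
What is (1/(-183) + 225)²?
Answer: 1695298276/33489 ≈ 50623.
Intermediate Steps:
(1/(-183) + 225)² = (-1/183 + 225)² = (41174/183)² = 1695298276/33489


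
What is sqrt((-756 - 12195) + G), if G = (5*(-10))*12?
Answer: I*sqrt(13551) ≈ 116.41*I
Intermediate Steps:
G = -600 (G = -50*12 = -600)
sqrt((-756 - 12195) + G) = sqrt((-756 - 12195) - 600) = sqrt(-12951 - 600) = sqrt(-13551) = I*sqrt(13551)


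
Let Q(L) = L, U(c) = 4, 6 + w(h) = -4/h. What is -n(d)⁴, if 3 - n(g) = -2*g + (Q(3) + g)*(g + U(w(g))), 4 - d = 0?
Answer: -4100625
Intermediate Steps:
w(h) = -6 - 4/h
d = 4 (d = 4 - 1*0 = 4 + 0 = 4)
n(g) = 3 + 2*g - (3 + g)*(4 + g) (n(g) = 3 - (-2*g + (3 + g)*(g + 4)) = 3 - (-2*g + (3 + g)*(4 + g)) = 3 + (2*g - (3 + g)*(4 + g)) = 3 + 2*g - (3 + g)*(4 + g))
-n(d)⁴ = -(-9 - 1*4² - 5*4)⁴ = -(-9 - 1*16 - 20)⁴ = -(-9 - 16 - 20)⁴ = -1*(-45)⁴ = -1*4100625 = -4100625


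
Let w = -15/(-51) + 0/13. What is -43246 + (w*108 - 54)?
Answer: -735560/17 ≈ -43268.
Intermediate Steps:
w = 5/17 (w = -15*(-1/51) + 0*(1/13) = 5/17 + 0 = 5/17 ≈ 0.29412)
-43246 + (w*108 - 54) = -43246 + ((5/17)*108 - 54) = -43246 + (540/17 - 54) = -43246 - 378/17 = -735560/17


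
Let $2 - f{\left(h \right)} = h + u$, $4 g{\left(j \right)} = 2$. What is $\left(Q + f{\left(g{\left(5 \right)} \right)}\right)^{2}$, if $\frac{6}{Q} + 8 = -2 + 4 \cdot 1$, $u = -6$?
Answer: $\frac{169}{4} \approx 42.25$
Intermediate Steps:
$g{\left(j \right)} = \frac{1}{2}$ ($g{\left(j \right)} = \frac{1}{4} \cdot 2 = \frac{1}{2}$)
$f{\left(h \right)} = 8 - h$ ($f{\left(h \right)} = 2 - \left(h - 6\right) = 2 - \left(-6 + h\right) = 8 - h$)
$Q = -1$ ($Q = \frac{6}{-8 + \left(-2 + 4 \cdot 1\right)} = \frac{6}{-8 + \left(-2 + 4\right)} = \frac{6}{-8 + 2} = \frac{6}{-6} = 6 \left(- \frac{1}{6}\right) = -1$)
$\left(Q + f{\left(g{\left(5 \right)} \right)}\right)^{2} = \left(-1 + \left(8 - \frac{1}{2}\right)\right)^{2} = \left(-1 + \frac{15}{2}\right)^{2} = \left(\frac{13}{2}\right)^{2} = \frac{169}{4}$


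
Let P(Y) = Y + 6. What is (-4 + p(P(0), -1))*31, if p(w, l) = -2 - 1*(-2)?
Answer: -124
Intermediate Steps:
P(Y) = 6 + Y
p(w, l) = 0 (p(w, l) = -2 + 2 = 0)
(-4 + p(P(0), -1))*31 = (-4 + 0)*31 = -4*31 = -124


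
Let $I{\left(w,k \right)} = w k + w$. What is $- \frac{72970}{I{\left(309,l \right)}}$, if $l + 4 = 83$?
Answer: $- \frac{7297}{2472} \approx -2.9519$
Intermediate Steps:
$l = 79$ ($l = -4 + 83 = 79$)
$I{\left(w,k \right)} = w + k w$ ($I{\left(w,k \right)} = k w + w = w + k w$)
$- \frac{72970}{I{\left(309,l \right)}} = - \frac{72970}{309 \left(1 + 79\right)} = - \frac{72970}{309 \cdot 80} = - \frac{72970}{24720} = \left(-72970\right) \frac{1}{24720} = - \frac{7297}{2472}$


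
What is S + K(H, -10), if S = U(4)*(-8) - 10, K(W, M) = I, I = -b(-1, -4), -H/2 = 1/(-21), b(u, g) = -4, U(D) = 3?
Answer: -30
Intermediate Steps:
H = 2/21 (H = -2/(-21) = -2*(-1)/21 = -2*(-1/21) = 2/21 ≈ 0.095238)
I = 4 (I = -1*(-4) = 4)
K(W, M) = 4
S = -34 (S = 3*(-8) - 10 = -24 - 10 = -34)
S + K(H, -10) = -34 + 4 = -30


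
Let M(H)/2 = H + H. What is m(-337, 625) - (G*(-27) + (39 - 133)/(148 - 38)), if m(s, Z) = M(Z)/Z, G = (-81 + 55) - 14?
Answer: -59133/55 ≈ -1075.1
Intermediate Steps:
M(H) = 4*H (M(H) = 2*(H + H) = 2*(2*H) = 4*H)
G = -40 (G = -26 - 14 = -40)
m(s, Z) = 4 (m(s, Z) = (4*Z)/Z = 4)
m(-337, 625) - (G*(-27) + (39 - 133)/(148 - 38)) = 4 - (-40*(-27) + (39 - 133)/(148 - 38)) = 4 - (1080 - 94/110) = 4 - (1080 - 94*1/110) = 4 - (1080 - 47/55) = 4 - 1*59353/55 = 4 - 59353/55 = -59133/55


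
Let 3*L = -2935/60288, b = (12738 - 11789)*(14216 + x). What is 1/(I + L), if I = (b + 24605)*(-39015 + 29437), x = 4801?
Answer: -180864/31305949897594231 ≈ -5.7773e-12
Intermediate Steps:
b = 18047133 (b = (12738 - 11789)*(14216 + 4801) = 949*19017 = 18047133)
I = -173091106564 (I = (18047133 + 24605)*(-39015 + 29437) = 18071738*(-9578) = -173091106564)
L = -2935/180864 (L = (-2935/60288)/3 = (-2935*1/60288)/3 = (⅓)*(-2935/60288) = -2935/180864 ≈ -0.016228)
1/(I + L) = 1/(-173091106564 - 2935/180864) = 1/(-31305949897594231/180864) = -180864/31305949897594231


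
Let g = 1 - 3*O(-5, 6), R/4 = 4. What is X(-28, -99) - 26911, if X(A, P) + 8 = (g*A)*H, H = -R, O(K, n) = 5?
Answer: -33191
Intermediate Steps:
R = 16 (R = 4*4 = 16)
g = -14 (g = 1 - 3*5 = 1 - 15 = -14)
H = -16 (H = -1*16 = -16)
X(A, P) = -8 + 224*A (X(A, P) = -8 - 14*A*(-16) = -8 + 224*A)
X(-28, -99) - 26911 = (-8 + 224*(-28)) - 26911 = (-8 - 6272) - 26911 = -6280 - 26911 = -33191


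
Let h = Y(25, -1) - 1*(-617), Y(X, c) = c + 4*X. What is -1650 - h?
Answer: -2366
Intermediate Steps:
h = 716 (h = (-1 + 4*25) - 1*(-617) = (-1 + 100) + 617 = 99 + 617 = 716)
-1650 - h = -1650 - 1*716 = -1650 - 716 = -2366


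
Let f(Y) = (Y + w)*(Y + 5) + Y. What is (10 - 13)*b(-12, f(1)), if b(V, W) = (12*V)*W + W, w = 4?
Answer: 13299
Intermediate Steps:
f(Y) = Y + (4 + Y)*(5 + Y) (f(Y) = (Y + 4)*(Y + 5) + Y = (4 + Y)*(5 + Y) + Y = Y + (4 + Y)*(5 + Y))
b(V, W) = W + 12*V*W (b(V, W) = 12*V*W + W = W + 12*V*W)
(10 - 13)*b(-12, f(1)) = (10 - 13)*((20 + 1² + 10*1)*(1 + 12*(-12))) = -3*(20 + 1 + 10)*(1 - 144) = -93*(-143) = -3*(-4433) = 13299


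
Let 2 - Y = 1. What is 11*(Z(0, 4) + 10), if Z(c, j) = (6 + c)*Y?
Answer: 176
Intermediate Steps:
Y = 1 (Y = 2 - 1*1 = 2 - 1 = 1)
Z(c, j) = 6 + c (Z(c, j) = (6 + c)*1 = 6 + c)
11*(Z(0, 4) + 10) = 11*((6 + 0) + 10) = 11*(6 + 10) = 11*16 = 176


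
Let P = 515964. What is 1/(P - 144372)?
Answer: 1/371592 ≈ 2.6911e-6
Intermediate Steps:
1/(P - 144372) = 1/(515964 - 144372) = 1/371592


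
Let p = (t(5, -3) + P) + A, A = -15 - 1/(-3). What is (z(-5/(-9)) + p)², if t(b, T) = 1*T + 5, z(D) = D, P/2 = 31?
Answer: 201601/81 ≈ 2488.9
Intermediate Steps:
P = 62 (P = 2*31 = 62)
A = -44/3 (A = -15 - 1*(-⅓) = -15 + ⅓ = -44/3 ≈ -14.667)
t(b, T) = 5 + T (t(b, T) = T + 5 = 5 + T)
p = 148/3 (p = ((5 - 3) + 62) - 44/3 = (2 + 62) - 44/3 = 64 - 44/3 = 148/3 ≈ 49.333)
(z(-5/(-9)) + p)² = (-5/(-9) + 148/3)² = (-5*(-⅑) + 148/3)² = (5/9 + 148/3)² = (449/9)² = 201601/81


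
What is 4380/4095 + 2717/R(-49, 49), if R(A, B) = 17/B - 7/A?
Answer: 12117439/2184 ≈ 5548.3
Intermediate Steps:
R(A, B) = -7/A + 17/B
4380/4095 + 2717/R(-49, 49) = 4380/4095 + 2717/(-7/(-49) + 17/49) = 4380*(1/4095) + 2717/(-7*(-1/49) + 17*(1/49)) = 292/273 + 2717/(⅐ + 17/49) = 292/273 + 2717/(24/49) = 292/273 + 2717*(49/24) = 292/273 + 133133/24 = 12117439/2184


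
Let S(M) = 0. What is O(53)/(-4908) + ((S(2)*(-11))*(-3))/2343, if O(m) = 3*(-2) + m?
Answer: -47/4908 ≈ -0.0095762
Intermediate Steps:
O(m) = -6 + m
O(53)/(-4908) + ((S(2)*(-11))*(-3))/2343 = (-6 + 53)/(-4908) + ((0*(-11))*(-3))/2343 = 47*(-1/4908) + (0*(-3))*(1/2343) = -47/4908 + 0*(1/2343) = -47/4908 + 0 = -47/4908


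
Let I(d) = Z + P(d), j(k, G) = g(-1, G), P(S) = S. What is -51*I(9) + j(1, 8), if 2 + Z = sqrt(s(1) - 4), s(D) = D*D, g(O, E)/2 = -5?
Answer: -367 - 51*I*sqrt(3) ≈ -367.0 - 88.335*I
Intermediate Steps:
g(O, E) = -10 (g(O, E) = 2*(-5) = -10)
s(D) = D**2
j(k, G) = -10
Z = -2 + I*sqrt(3) (Z = -2 + sqrt(1**2 - 4) = -2 + sqrt(1 - 4) = -2 + sqrt(-3) = -2 + I*sqrt(3) ≈ -2.0 + 1.732*I)
I(d) = -2 + d + I*sqrt(3) (I(d) = (-2 + I*sqrt(3)) + d = -2 + d + I*sqrt(3))
-51*I(9) + j(1, 8) = -51*(-2 + 9 + I*sqrt(3)) - 10 = -51*(7 + I*sqrt(3)) - 10 = (-357 - 51*I*sqrt(3)) - 10 = -367 - 51*I*sqrt(3)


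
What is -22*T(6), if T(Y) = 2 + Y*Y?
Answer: -836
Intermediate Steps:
T(Y) = 2 + Y²
-22*T(6) = -22*(2 + 6²) = -22*(2 + 36) = -22*38 = -836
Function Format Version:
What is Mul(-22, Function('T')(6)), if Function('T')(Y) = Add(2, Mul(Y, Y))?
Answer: -836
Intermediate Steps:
Function('T')(Y) = Add(2, Pow(Y, 2))
Mul(-22, Function('T')(6)) = Mul(-22, Add(2, Pow(6, 2))) = Mul(-22, Add(2, 36)) = Mul(-22, 38) = -836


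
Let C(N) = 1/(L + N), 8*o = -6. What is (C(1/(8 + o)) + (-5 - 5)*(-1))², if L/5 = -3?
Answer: 18326961/185761 ≈ 98.659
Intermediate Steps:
L = -15 (L = 5*(-3) = -15)
o = -¾ (o = (⅛)*(-6) = -¾ ≈ -0.75000)
C(N) = 1/(-15 + N)
(C(1/(8 + o)) + (-5 - 5)*(-1))² = (1/(-15 + 1/(8 - ¾)) + (-5 - 5)*(-1))² = (1/(-15 + 1/(29/4)) - 10*(-1))² = (1/(-15 + 4/29) + 10)² = (1/(-431/29) + 10)² = (-29/431 + 10)² = (4281/431)² = 18326961/185761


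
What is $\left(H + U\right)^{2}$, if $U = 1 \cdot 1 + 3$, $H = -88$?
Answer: $7056$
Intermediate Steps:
$U = 4$ ($U = 1 + 3 = 4$)
$\left(H + U\right)^{2} = \left(-88 + 4\right)^{2} = \left(-84\right)^{2} = 7056$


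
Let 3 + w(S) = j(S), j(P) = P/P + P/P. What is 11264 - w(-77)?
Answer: 11265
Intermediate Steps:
j(P) = 2 (j(P) = 1 + 1 = 2)
w(S) = -1 (w(S) = -3 + 2 = -1)
11264 - w(-77) = 11264 - 1*(-1) = 11264 + 1 = 11265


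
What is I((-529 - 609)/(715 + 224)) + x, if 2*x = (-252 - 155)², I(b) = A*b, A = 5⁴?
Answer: 154121911/1878 ≈ 82067.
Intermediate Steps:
A = 625
I(b) = 625*b
x = 165649/2 (x = (-252 - 155)²/2 = (½)*(-407)² = (½)*165649 = 165649/2 ≈ 82825.)
I((-529 - 609)/(715 + 224)) + x = 625*((-529 - 609)/(715 + 224)) + 165649/2 = 625*(-1138/939) + 165649/2 = -711250/939 + 165649/2 = 154121911/1878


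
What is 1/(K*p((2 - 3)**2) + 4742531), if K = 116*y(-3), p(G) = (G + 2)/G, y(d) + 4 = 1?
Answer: 1/4741487 ≈ 2.1090e-7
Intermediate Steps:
y(d) = -3 (y(d) = -4 + 1 = -3)
p(G) = (2 + G)/G
K = -348 (K = 116*(-3) = -348)
1/(K*p((2 - 3)**2) + 4742531) = 1/(-348*(2 + (2 - 3)**2)/((2 - 3)**2) + 4742531) = 1/(-348*(2 + (-1)**2)/((-1)**2) + 4742531) = 1/(-348*(2 + 1)/1 + 4742531) = 1/(-348*3 + 4742531) = 1/(-1044 + 4742531) = 1/4741487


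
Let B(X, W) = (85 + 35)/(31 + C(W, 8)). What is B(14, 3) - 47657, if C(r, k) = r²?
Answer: -47654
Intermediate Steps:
B(X, W) = 120/(31 + W²) (B(X, W) = (85 + 35)/(31 + W²) = 120/(31 + W²))
B(14, 3) - 47657 = 120/(31 + 3²) - 47657 = 120/(31 + 9) - 47657 = 120/40 - 47657 = 120*(1/40) - 47657 = 3 - 47657 = -47654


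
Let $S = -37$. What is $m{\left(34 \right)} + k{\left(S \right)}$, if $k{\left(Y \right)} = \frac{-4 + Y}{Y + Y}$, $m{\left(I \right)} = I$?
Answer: $\frac{2557}{74} \approx 34.554$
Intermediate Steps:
$k{\left(Y \right)} = \frac{-4 + Y}{2 Y}$
$m{\left(34 \right)} + k{\left(S \right)} = 34 + \frac{-4 - 37}{2 \left(-37\right)} = 34 + \frac{1}{2} \left(- \frac{1}{37}\right) \left(-41\right) = 34 + \frac{41}{74} = \frac{2557}{74}$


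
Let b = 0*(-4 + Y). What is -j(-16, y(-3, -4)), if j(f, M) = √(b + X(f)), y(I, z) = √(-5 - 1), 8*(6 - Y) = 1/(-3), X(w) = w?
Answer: -4*I ≈ -4.0*I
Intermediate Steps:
Y = 145/24 (Y = 6 - ⅛/(-3) = 6 - ⅛*(-⅓) = 6 + 1/24 = 145/24 ≈ 6.0417)
b = 0 (b = 0*(-4 + 145/24) = 0*(49/24) = 0)
y(I, z) = I*√6 (y(I, z) = √(-6) = I*√6)
j(f, M) = √f (j(f, M) = √(0 + f) = √f)
-j(-16, y(-3, -4)) = -√(-16) = -4*I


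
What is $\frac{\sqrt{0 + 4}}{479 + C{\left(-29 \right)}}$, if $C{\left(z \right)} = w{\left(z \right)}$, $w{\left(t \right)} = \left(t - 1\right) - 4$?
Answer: $\frac{2}{445} \approx 0.0044944$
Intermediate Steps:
$w{\left(t \right)} = -5 + t$ ($w{\left(t \right)} = \left(-1 + t\right) - 4 = -5 + t$)
$C{\left(z \right)} = -5 + z$
$\frac{\sqrt{0 + 4}}{479 + C{\left(-29 \right)}} = \frac{\sqrt{0 + 4}}{479 - 34} = \frac{\sqrt{4}}{479 - 34} = \frac{1}{445} \cdot 2 = \frac{2}{445}$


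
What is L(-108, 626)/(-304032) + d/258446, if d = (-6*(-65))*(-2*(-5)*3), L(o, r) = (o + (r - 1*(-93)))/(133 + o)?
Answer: 44385724747/982198178400 ≈ 0.045190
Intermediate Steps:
L(o, r) = (93 + o + r)/(133 + o) (L(o, r) = (o + (r + 93))/(133 + o) = (o + (93 + r))/(133 + o) = (93 + o + r)/(133 + o))
d = 11700 (d = 390*(10*3) = 390*30 = 11700)
L(-108, 626)/(-304032) + d/258446 = ((93 - 108 + 626)/(133 - 108))/(-304032) + 11700/258446 = (611/25)*(-1/304032) + 11700*(1/258446) = ((1/25)*611)*(-1/304032) + 5850/129223 = (611/25)*(-1/304032) + 5850/129223 = -611/7600800 + 5850/129223 = 44385724747/982198178400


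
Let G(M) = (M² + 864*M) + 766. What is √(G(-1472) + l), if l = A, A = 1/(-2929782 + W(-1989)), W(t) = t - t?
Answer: √7688711245876153026/2929782 ≈ 946.44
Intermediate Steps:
W(t) = 0
G(M) = 766 + M² + 864*M
A = -1/2929782 (A = 1/(-2929782 + 0) = 1/(-2929782) = -1/2929782 ≈ -3.4132e-7)
l = -1/2929782 ≈ -3.4132e-7
√(G(-1472) + l) = √((766 + (-1472)² + 864*(-1472)) - 1/2929782) = √((766 + 2166784 - 1271808) - 1/2929782) = √(895742 - 1/2929782) = √(2624328788243/2929782) = √7688711245876153026/2929782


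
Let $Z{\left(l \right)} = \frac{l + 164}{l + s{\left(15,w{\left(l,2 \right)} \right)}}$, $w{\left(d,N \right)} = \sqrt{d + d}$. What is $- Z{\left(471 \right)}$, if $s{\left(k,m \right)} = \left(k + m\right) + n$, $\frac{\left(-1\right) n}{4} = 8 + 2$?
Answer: $- \frac{141605}{98987} + \frac{635 \sqrt{942}}{197974} \approx -1.3321$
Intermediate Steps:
$n = -40$ ($n = - 4 \left(8 + 2\right) = \left(-4\right) 10 = -40$)
$w{\left(d,N \right)} = \sqrt{2} \sqrt{d}$ ($w{\left(d,N \right)} = \sqrt{2 d} = \sqrt{2} \sqrt{d}$)
$s{\left(k,m \right)} = -40 + k + m$ ($s{\left(k,m \right)} = \left(k + m\right) - 40 = -40 + k + m$)
$Z{\left(l \right)} = \frac{164 + l}{-25 + l + \sqrt{2} \sqrt{l}}$ ($Z{\left(l \right)} = \frac{l + 164}{l + \left(-40 + 15 + \sqrt{2} \sqrt{l}\right)} = \frac{164 + l}{l + \left(-25 + \sqrt{2} \sqrt{l}\right)} = \frac{164 + l}{-25 + l + \sqrt{2} \sqrt{l}}$)
$- Z{\left(471 \right)} = - \frac{164 + 471}{-25 + 471 + \sqrt{2} \sqrt{471}} = - \frac{635}{-25 + 471 + \sqrt{942}} = - \frac{635}{446 + \sqrt{942}}$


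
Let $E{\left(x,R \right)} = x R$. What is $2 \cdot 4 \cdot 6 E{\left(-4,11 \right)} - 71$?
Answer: $-2183$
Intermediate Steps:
$E{\left(x,R \right)} = R x$
$2 \cdot 4 \cdot 6 E{\left(-4,11 \right)} - 71 = 2 \cdot 4 \cdot 6 \cdot 11 \left(-4\right) - 71 = 8 \cdot 6 \left(-44\right) - 71 = 48 \left(-44\right) - 71 = -2112 - 71 = -2183$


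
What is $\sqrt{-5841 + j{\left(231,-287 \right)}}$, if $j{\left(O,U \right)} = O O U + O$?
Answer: $i \sqrt{15320217} \approx 3914.1 i$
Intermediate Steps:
$j{\left(O,U \right)} = O + U O^{2}$ ($j{\left(O,U \right)} = O^{2} U + O = U O^{2} + O = O + U O^{2}$)
$\sqrt{-5841 + j{\left(231,-287 \right)}} = \sqrt{-5841 + 231 \left(1 + 231 \left(-287\right)\right)} = \sqrt{-5841 + 231 \left(1 - 66297\right)} = \sqrt{-5841 + 231 \left(-66296\right)} = \sqrt{-5841 - 15314376} = \sqrt{-15320217} = i \sqrt{15320217}$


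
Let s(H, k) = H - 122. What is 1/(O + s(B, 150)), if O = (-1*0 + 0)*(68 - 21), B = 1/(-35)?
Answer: -35/4271 ≈ -0.0081948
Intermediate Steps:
B = -1/35 ≈ -0.028571
s(H, k) = -122 + H
O = 0 (O = (0 + 0)*47 = 0*47 = 0)
1/(O + s(B, 150)) = 1/(0 + (-122 - 1/35)) = 1/(0 - 4271/35) = 1/(-4271/35) = -35/4271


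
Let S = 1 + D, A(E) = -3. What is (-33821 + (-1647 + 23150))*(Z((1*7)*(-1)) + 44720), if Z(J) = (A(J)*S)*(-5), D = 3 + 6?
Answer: -552708660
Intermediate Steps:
D = 9
S = 10 (S = 1 + 9 = 10)
Z(J) = 150 (Z(J) = -3*10*(-5) = -30*(-5) = 150)
(-33821 + (-1647 + 23150))*(Z((1*7)*(-1)) + 44720) = (-33821 + (-1647 + 23150))*(150 + 44720) = (-33821 + 21503)*44870 = -12318*44870 = -552708660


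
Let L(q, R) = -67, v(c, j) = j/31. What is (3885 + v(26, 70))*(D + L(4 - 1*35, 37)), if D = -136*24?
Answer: -401402155/31 ≈ -1.2948e+7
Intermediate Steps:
v(c, j) = j/31 (v(c, j) = j*(1/31) = j/31)
D = -3264
(3885 + v(26, 70))*(D + L(4 - 1*35, 37)) = (3885 + (1/31)*70)*(-3264 - 67) = (3885 + 70/31)*(-3331) = (120505/31)*(-3331) = -401402155/31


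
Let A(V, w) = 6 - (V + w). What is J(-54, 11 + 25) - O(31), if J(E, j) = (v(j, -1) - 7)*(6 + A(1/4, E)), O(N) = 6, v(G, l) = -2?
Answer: -2391/4 ≈ -597.75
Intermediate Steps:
A(V, w) = 6 - V - w (A(V, w) = 6 + (-V - w) = 6 - V - w)
J(E, j) = -423/4 + 9*E (J(E, j) = (-2 - 7)*(6 + (6 - 1/4 - E)) = -9*(6 + (6 - 1*1/4 - E)) = -9*(6 + (6 - 1/4 - E)) = -9*(6 + (23/4 - E)) = -9*(47/4 - E) = -423/4 + 9*E)
J(-54, 11 + 25) - O(31) = (-423/4 + 9*(-54)) - 1*6 = (-423/4 - 486) - 6 = -2367/4 - 6 = -2391/4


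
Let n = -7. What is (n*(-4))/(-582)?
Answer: -14/291 ≈ -0.048110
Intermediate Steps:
(n*(-4))/(-582) = -7*(-4)/(-582) = 28*(-1/582) = -14/291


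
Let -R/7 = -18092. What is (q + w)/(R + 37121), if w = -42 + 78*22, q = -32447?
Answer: -30773/163765 ≈ -0.18791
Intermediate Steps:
R = 126644 (R = -7*(-18092) = 126644)
w = 1674 (w = -42 + 1716 = 1674)
(q + w)/(R + 37121) = (-32447 + 1674)/(126644 + 37121) = -30773/163765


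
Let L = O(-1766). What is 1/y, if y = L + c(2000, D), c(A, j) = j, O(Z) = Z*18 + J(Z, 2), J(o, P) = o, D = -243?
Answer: -1/33797 ≈ -2.9588e-5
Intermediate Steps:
O(Z) = 19*Z (O(Z) = Z*18 + Z = 18*Z + Z = 19*Z)
L = -33554 (L = 19*(-1766) = -33554)
y = -33797 (y = -33554 - 243 = -33797)
1/y = 1/(-33797) = -1/33797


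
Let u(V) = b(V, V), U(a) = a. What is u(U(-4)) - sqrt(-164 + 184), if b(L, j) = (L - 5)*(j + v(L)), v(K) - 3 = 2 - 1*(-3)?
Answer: -36 - 2*sqrt(5) ≈ -40.472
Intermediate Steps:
v(K) = 8 (v(K) = 3 + (2 - 1*(-3)) = 3 + (2 + 3) = 3 + 5 = 8)
b(L, j) = (-5 + L)*(8 + j) (b(L, j) = (L - 5)*(j + 8) = (-5 + L)*(8 + j))
u(V) = -40 + V**2 + 3*V (u(V) = -40 - 5*V + 8*V + V*V = -40 - 5*V + 8*V + V**2 = -40 + V**2 + 3*V)
u(U(-4)) - sqrt(-164 + 184) = (-40 + (-4)**2 + 3*(-4)) - sqrt(-164 + 184) = (-40 + 16 - 12) - sqrt(20) = -36 - 2*sqrt(5)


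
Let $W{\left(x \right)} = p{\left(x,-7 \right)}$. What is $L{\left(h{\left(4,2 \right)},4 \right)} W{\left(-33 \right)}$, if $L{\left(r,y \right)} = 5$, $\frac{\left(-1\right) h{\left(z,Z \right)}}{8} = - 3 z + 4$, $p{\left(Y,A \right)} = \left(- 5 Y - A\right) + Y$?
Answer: $695$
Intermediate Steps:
$p{\left(Y,A \right)} = - A - 4 Y$ ($p{\left(Y,A \right)} = \left(- A - 5 Y\right) + Y = - A - 4 Y$)
$W{\left(x \right)} = 7 - 4 x$ ($W{\left(x \right)} = \left(-1\right) \left(-7\right) - 4 x = 7 - 4 x$)
$h{\left(z,Z \right)} = -32 + 24 z$ ($h{\left(z,Z \right)} = - 8 \left(- 3 z + 4\right) = - 8 \left(4 - 3 z\right) = -32 + 24 z$)
$L{\left(h{\left(4,2 \right)},4 \right)} W{\left(-33 \right)} = 5 \left(7 - -132\right) = 5 \left(7 + 132\right) = 5 \cdot 139 = 695$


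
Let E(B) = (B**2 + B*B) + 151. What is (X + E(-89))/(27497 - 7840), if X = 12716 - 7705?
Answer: 21004/19657 ≈ 1.0685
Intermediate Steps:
E(B) = 151 + 2*B**2 (E(B) = (B**2 + B**2) + 151 = 2*B**2 + 151 = 151 + 2*B**2)
X = 5011
(X + E(-89))/(27497 - 7840) = (5011 + (151 + 2*(-89)**2))/(27497 - 7840) = (5011 + (151 + 2*7921))/19657 = (5011 + (151 + 15842))*(1/19657) = (5011 + 15993)*(1/19657) = 21004*(1/19657) = 21004/19657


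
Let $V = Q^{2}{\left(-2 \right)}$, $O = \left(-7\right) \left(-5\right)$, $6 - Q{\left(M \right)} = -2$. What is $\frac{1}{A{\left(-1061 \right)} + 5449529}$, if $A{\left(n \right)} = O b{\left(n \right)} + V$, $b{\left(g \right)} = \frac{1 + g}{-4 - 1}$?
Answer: $\frac{1}{5457013} \approx 1.8325 \cdot 10^{-7}$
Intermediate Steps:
$Q{\left(M \right)} = 8$ ($Q{\left(M \right)} = 6 - -2 = 6 + 2 = 8$)
$O = 35$
$b{\left(g \right)} = - \frac{1}{5} - \frac{g}{5}$ ($b{\left(g \right)} = \frac{1 + g}{-5} = \left(1 + g\right) \left(- \frac{1}{5}\right) = - \frac{1}{5} - \frac{g}{5}$)
$V = 64$ ($V = 8^{2} = 64$)
$A{\left(n \right)} = 57 - 7 n$ ($A{\left(n \right)} = 35 \left(- \frac{1}{5} - \frac{n}{5}\right) + 64 = \left(-7 - 7 n\right) + 64 = 57 - 7 n$)
$\frac{1}{A{\left(-1061 \right)} + 5449529} = \frac{1}{\left(57 - -7427\right) + 5449529} = \frac{1}{\left(57 + 7427\right) + 5449529} = \frac{1}{7484 + 5449529} = \frac{1}{5457013}$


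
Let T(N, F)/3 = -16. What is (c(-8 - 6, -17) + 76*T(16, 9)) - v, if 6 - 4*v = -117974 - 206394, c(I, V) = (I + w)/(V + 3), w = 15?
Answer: -593191/7 ≈ -84742.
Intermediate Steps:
T(N, F) = -48 (T(N, F) = 3*(-16) = -48)
c(I, V) = (15 + I)/(3 + V) (c(I, V) = (I + 15)/(V + 3) = (15 + I)/(3 + V))
v = 162187/2 (v = 3/2 - (-117974 - 206394)/4 = 3/2 - ¼*(-324368) = 3/2 + 81092 = 162187/2 ≈ 81094.)
(c(-8 - 6, -17) + 76*T(16, 9)) - v = ((15 + (-8 - 6))/(3 - 17) + 76*(-48)) - 1*162187/2 = ((15 - 14)/(-14) - 3648) - 162187/2 = (-1/14*1 - 3648) - 162187/2 = (-1/14 - 3648) - 162187/2 = -51073/14 - 162187/2 = -593191/7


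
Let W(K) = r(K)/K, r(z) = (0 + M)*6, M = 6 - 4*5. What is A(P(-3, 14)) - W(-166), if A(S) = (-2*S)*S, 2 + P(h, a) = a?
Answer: -23946/83 ≈ -288.51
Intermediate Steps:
M = -14 (M = 6 - 20 = -14)
P(h, a) = -2 + a
A(S) = -2*S²
r(z) = -84 (r(z) = (0 - 14)*6 = -14*6 = -84)
W(K) = -84/K
A(P(-3, 14)) - W(-166) = -2*(-2 + 14)² - (-84)/(-166) = -2*12² - (-84)*(-1)/166 = -2*144 - 1*42/83 = -288 - 42/83 = -23946/83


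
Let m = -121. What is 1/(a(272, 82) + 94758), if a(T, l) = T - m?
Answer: 1/95151 ≈ 1.0510e-5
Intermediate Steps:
a(T, l) = 121 + T (a(T, l) = T - 1*(-121) = T + 121 = 121 + T)
1/(a(272, 82) + 94758) = 1/((121 + 272) + 94758) = 1/(393 + 94758) = 1/95151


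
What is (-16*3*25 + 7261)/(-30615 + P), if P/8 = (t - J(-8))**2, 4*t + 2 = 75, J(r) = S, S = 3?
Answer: -12122/57509 ≈ -0.21078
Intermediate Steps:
J(r) = 3
t = 73/4 (t = -1/2 + (1/4)*75 = -1/2 + 75/4 = 73/4 ≈ 18.250)
P = 3721/2 (P = 8*(73/4 - 1*3)**2 = 8*(73/4 - 3)**2 = 8*(61/4)**2 = 8*(3721/16) = 3721/2 ≈ 1860.5)
(-16*3*25 + 7261)/(-30615 + P) = (-16*3*25 + 7261)/(-30615 + 3721/2) = (-48*25 + 7261)/(-57509/2) = (-1200 + 7261)*(-2/57509) = 6061*(-2/57509) = -12122/57509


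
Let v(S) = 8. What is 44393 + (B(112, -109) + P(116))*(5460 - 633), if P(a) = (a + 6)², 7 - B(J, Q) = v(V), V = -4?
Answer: 71884634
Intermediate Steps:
B(J, Q) = -1 (B(J, Q) = 7 - 1*8 = 7 - 8 = -1)
P(a) = (6 + a)²
44393 + (B(112, -109) + P(116))*(5460 - 633) = 44393 + (-1 + (6 + 116)²)*(5460 - 633) = 44393 + (-1 + 122²)*4827 = 44393 + (-1 + 14884)*4827 = 44393 + 14883*4827 = 44393 + 71840241 = 71884634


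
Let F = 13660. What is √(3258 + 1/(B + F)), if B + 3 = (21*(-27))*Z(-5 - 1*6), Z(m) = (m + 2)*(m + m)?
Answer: √31679928143689/98609 ≈ 57.079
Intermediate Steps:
Z(m) = 2*m*(2 + m) (Z(m) = (2 + m)*(2*m) = 2*m*(2 + m))
B = -112269 (B = -3 + (21*(-27))*(2*(-5 - 1*6)*(2 + (-5 - 1*6))) = -3 - 1134*(-5 - 6)*(2 + (-5 - 6)) = -3 - 1134*(-11)*(2 - 11) = -3 - 1134*(-11)*(-9) = -3 - 567*198 = -3 - 112266 = -112269)
√(3258 + 1/(B + F)) = √(3258 + 1/(-112269 + 13660)) = √(3258 + 1/(-98609)) = √(3258 - 1/98609) = √(321268121/98609) = √31679928143689/98609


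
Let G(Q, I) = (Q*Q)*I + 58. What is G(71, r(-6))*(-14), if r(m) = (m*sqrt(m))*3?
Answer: -812 + 1270332*I*sqrt(6) ≈ -812.0 + 3.1117e+6*I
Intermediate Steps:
r(m) = 3*m**(3/2) (r(m) = m**(3/2)*3 = 3*m**(3/2))
G(Q, I) = 58 + I*Q**2 (G(Q, I) = Q**2*I + 58 = I*Q**2 + 58 = 58 + I*Q**2)
G(71, r(-6))*(-14) = (58 + (3*(-6)**(3/2))*71**2)*(-14) = (58 + (3*(-6*I*sqrt(6)))*5041)*(-14) = (58 - 18*I*sqrt(6)*5041)*(-14) = (58 - 90738*I*sqrt(6))*(-14) = -812 + 1270332*I*sqrt(6)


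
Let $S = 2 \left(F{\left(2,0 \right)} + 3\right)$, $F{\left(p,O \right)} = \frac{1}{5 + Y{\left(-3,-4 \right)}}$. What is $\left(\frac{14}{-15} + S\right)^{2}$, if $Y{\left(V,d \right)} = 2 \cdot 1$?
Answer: $\frac{315844}{11025} \approx 28.648$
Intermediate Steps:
$Y{\left(V,d \right)} = 2$
$F{\left(p,O \right)} = \frac{1}{7}$ ($F{\left(p,O \right)} = \frac{1}{5 + 2} = \frac{1}{7}$)
$S = \frac{44}{7}$ ($S = 2 \left(\frac{1}{7} + 3\right) = 2 \cdot \frac{22}{7} = \frac{44}{7} \approx 6.2857$)
$\left(\frac{14}{-15} + S\right)^{2} = \left(\frac{14}{-15} + \frac{44}{7}\right)^{2} = \left(14 \left(- \frac{1}{15}\right) + \frac{44}{7}\right)^{2} = \left(- \frac{14}{15} + \frac{44}{7}\right)^{2} = \left(\frac{562}{105}\right)^{2} = \frac{315844}{11025}$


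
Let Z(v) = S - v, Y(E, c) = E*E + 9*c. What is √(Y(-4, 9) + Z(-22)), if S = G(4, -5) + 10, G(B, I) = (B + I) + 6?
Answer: √134 ≈ 11.576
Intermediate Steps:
G(B, I) = 6 + B + I
Y(E, c) = E² + 9*c
S = 15 (S = (6 + 4 - 5) + 10 = 5 + 10 = 15)
Z(v) = 15 - v
√(Y(-4, 9) + Z(-22)) = √(((-4)² + 9*9) + (15 - 1*(-22))) = √((16 + 81) + (15 + 22)) = √(97 + 37) = √134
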